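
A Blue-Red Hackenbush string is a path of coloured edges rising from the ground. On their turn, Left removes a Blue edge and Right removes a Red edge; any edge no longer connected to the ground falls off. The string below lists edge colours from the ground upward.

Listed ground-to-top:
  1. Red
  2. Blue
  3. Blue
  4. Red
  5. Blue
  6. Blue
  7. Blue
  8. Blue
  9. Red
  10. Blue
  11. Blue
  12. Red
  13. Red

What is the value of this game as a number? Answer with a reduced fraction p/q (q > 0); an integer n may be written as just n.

Build G(s[:k]) for k = 1..13, string s = Red Blue Blue Red Blue Blue Blue Blue Red Blue Blue Red Red.
step 1: add Red to get R; options L={ ∅ } R={ 0 } ⇒ -1
step 2: add Blue to get RB; options L={ -1 } R={ 0 } ⇒ -1/2
step 3: add Blue to get RBB; options L={ -1,-1/2 } R={ 0 } ⇒ -1/4
step 4: add Red to get RBBR; options L={ -1,-1/2 } R={ -1/4,0 } ⇒ -3/8
step 5: add Blue to get RBBRB; options L={ -1,-1/2,-3/8 } R={ -1/4,0 } ⇒ -5/16
step 6: add Blue to get RBBRBB; options L={ -1,-1/2,-3/8,-5/16 } R={ -1/4,0 } ⇒ -9/32
step 7: add Blue to get RBBRBBB; options L={ -1,-1/2,-3/8,-5/16,-9/32 } R={ -1/4,0 } ⇒ -17/64
step 8: add Blue to get RBBRBBBB; options L={ -1,-1/2,-3/8,-5/16,-9/32,-17/64 } R={ -1/4,0 } ⇒ -33/128
step 9: add Red to get RBBRBBBBR; options L={ -1,-1/2,-3/8,-5/16,-9/32,-17/64 } R={ -33/128,-1/4,0 } ⇒ -67/256
step 10: add Blue to get RBBRBBBBRB; options L={ -1,-1/2,-3/8,-5/16,-9/32,-17/64,-67/256 } R={ -33/128,-1/4,0 } ⇒ -133/512
step 11: add Blue to get RBBRBBBBRBB; options L={ -1,-1/2,-3/8,-5/16,-9/32,-17/64,-67/256,-133/512 } R={ -33/128,-1/4,0 } ⇒ -265/1024
step 12: add Red to get RBBRBBBBRBBR; options L={ -1,-1/2,-3/8,-5/16,-9/32,-17/64,-67/256,-133/512 } R={ -265/1024,-33/128,-1/4,0 } ⇒ -531/2048
step 13: add Red to get RBBRBBBBRBBRR; options L={ -1,-1/2,-3/8,-5/16,-9/32,-17/64,-67/256,-133/512 } R={ -531/2048,-265/1024,-33/128,-1/4,0 } ⇒ -1063/4096

-1063/4096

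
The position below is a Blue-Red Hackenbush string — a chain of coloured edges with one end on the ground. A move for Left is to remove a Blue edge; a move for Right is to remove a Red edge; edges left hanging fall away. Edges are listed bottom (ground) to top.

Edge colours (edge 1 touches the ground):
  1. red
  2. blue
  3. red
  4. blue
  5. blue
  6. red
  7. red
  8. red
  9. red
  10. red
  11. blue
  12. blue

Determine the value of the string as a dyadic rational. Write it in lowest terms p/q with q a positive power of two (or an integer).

Build g(s[:k]) for k = 1..12, string s = red blue red blue blue red red red red red blue blue.
r: Left { none }, Right { 0 } = simplest -1
rb: Left { -1 }, Right { 0 } = simplest -1/2
rbr: Left { -1 }, Right { -1/2; 0 } = simplest -3/4
rbrb: Left { -1; -3/4 }, Right { -1/2; 0 } = simplest -5/8
rbrbb: Left { -1; -3/4; -5/8 }, Right { -1/2; 0 } = simplest -9/16
rbrbbr: Left { -1; -3/4; -5/8 }, Right { -9/16; -1/2; 0 } = simplest -19/32
rbrbbrr: Left { -1; -3/4; -5/8 }, Right { -19/32; -9/16; -1/2; 0 } = simplest -39/64
rbrbbrrr: Left { -1; -3/4; -5/8 }, Right { -39/64; -19/32; -9/16; -1/2; 0 } = simplest -79/128
rbrbbrrrr: Left { -1; -3/4; -5/8 }, Right { -79/128; -39/64; -19/32; -9/16; -1/2; 0 } = simplest -159/256
rbrbbrrrrr: Left { -1; -3/4; -5/8 }, Right { -159/256; -79/128; -39/64; -19/32; -9/16; -1/2; 0 } = simplest -319/512
rbrbbrrrrrb: Left { -1; -3/4; -5/8; -319/512 }, Right { -159/256; -79/128; -39/64; -19/32; -9/16; -1/2; 0 } = simplest -637/1024
rbrbbrrrrrbb: Left { -1; -3/4; -5/8; -319/512; -637/1024 }, Right { -159/256; -79/128; -39/64; -19/32; -9/16; -1/2; 0 } = simplest -1273/2048

-1273/2048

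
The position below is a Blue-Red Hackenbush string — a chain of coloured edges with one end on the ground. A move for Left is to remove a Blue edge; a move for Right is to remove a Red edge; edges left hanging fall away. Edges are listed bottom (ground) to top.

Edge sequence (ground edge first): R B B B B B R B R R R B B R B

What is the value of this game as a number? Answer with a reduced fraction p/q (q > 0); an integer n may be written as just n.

Build v(s[:k]) for k = 1..15, string s = R B B B B B R B R R R B B R B.
v_1 [R]  L=[(no moves)]  R=[0]  so -1
v_2 [RB]  L=[-1]  R=[0]  so -1/2
v_3 [RBB]  L=[-1 -1/2]  R=[0]  so -1/4
v_4 [RBBB]  L=[-1 -1/2 -1/4]  R=[0]  so -1/8
v_5 [RBBBB]  L=[-1 -1/2 -1/4 -1/8]  R=[0]  so -1/16
v_6 [RBBBBB]  L=[-1 -1/2 -1/4 -1/8 -1/16]  R=[0]  so -1/32
v_7 [RBBBBBR]  L=[-1 -1/2 -1/4 -1/8 -1/16]  R=[-1/32 0]  so -3/64
v_8 [RBBBBBRB]  L=[-1 -1/2 -1/4 -1/8 -1/16 -3/64]  R=[-1/32 0]  so -5/128
v_9 [RBBBBBRBR]  L=[-1 -1/2 -1/4 -1/8 -1/16 -3/64]  R=[-5/128 -1/32 0]  so -11/256
v_10 [RBBBBBRBRR]  L=[-1 -1/2 -1/4 -1/8 -1/16 -3/64]  R=[-11/256 -5/128 -1/32 0]  so -23/512
v_11 [RBBBBBRBRRR]  L=[-1 -1/2 -1/4 -1/8 -1/16 -3/64]  R=[-23/512 -11/256 -5/128 -1/32 0]  so -47/1024
v_12 [RBBBBBRBRRRB]  L=[-1 -1/2 -1/4 -1/8 -1/16 -3/64 -47/1024]  R=[-23/512 -11/256 -5/128 -1/32 0]  so -93/2048
v_13 [RBBBBBRBRRRBB]  L=[-1 -1/2 -1/4 -1/8 -1/16 -3/64 -47/1024 -93/2048]  R=[-23/512 -11/256 -5/128 -1/32 0]  so -185/4096
v_14 [RBBBBBRBRRRBBR]  L=[-1 -1/2 -1/4 -1/8 -1/16 -3/64 -47/1024 -93/2048]  R=[-185/4096 -23/512 -11/256 -5/128 -1/32 0]  so -371/8192
v_15 [RBBBBBRBRRRBBRB]  L=[-1 -1/2 -1/4 -1/8 -1/16 -3/64 -47/1024 -93/2048 -371/8192]  R=[-185/4096 -23/512 -11/256 -5/128 -1/32 0]  so -741/16384

-741/16384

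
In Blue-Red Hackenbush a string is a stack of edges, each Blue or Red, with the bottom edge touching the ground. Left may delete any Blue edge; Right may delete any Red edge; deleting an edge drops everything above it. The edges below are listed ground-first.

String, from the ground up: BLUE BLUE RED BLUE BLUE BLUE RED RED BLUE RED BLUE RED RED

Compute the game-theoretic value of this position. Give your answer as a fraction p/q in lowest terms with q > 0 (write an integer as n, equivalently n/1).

3881/2048

v(B) = { 0 | none } = 1
v(BB) = { 0,1 | none } = 2
v(BBR) = { 0,1 | 2 } = 3/2
v(BBRB) = { 0,1,3/2 | 2 } = 7/4
v(BBRBB) = { 0,1,3/2,7/4 | 2 } = 15/8
v(BBRBBB) = { 0,1,3/2,7/4,15/8 | 2 } = 31/16
v(BBRBBBR) = { 0,1,3/2,7/4,15/8 | 31/16,2 } = 61/32
v(BBRBBBRR) = { 0,1,3/2,7/4,15/8 | 61/32,31/16,2 } = 121/64
v(BBRBBBRRB) = { 0,1,3/2,7/4,15/8,121/64 | 61/32,31/16,2 } = 243/128
v(BBRBBBRRBR) = { 0,1,3/2,7/4,15/8,121/64 | 243/128,61/32,31/16,2 } = 485/256
v(BBRBBBRRBRB) = { 0,1,3/2,7/4,15/8,121/64,485/256 | 243/128,61/32,31/16,2 } = 971/512
v(BBRBBBRRBRBR) = { 0,1,3/2,7/4,15/8,121/64,485/256 | 971/512,243/128,61/32,31/16,2 } = 1941/1024
v(BBRBBBRRBRBRR) = { 0,1,3/2,7/4,15/8,121/64,485/256 | 1941/1024,971/512,243/128,61/32,31/16,2 } = 3881/2048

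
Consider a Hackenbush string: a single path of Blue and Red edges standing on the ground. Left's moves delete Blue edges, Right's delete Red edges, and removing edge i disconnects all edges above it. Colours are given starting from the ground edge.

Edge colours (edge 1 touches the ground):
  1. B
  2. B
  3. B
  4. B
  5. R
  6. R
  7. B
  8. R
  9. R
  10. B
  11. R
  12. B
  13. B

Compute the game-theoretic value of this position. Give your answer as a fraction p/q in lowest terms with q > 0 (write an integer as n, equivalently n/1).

1687/512

B: Left { 0 }, Right { · } -> simplest 1
BB: Left { 0, 1 }, Right { · } -> simplest 2
BBB: Left { 0, 1, 2 }, Right { · } -> simplest 3
BBBB: Left { 0, 1, 2, 3 }, Right { · } -> simplest 4
BBBBR: Left { 0, 1, 2, 3 }, Right { 4 } -> simplest 7/2
BBBBRR: Left { 0, 1, 2, 3 }, Right { 7/2, 4 } -> simplest 13/4
BBBBRRB: Left { 0, 1, 2, 3, 13/4 }, Right { 7/2, 4 } -> simplest 27/8
BBBBRRBR: Left { 0, 1, 2, 3, 13/4 }, Right { 27/8, 7/2, 4 } -> simplest 53/16
BBBBRRBRR: Left { 0, 1, 2, 3, 13/4 }, Right { 53/16, 27/8, 7/2, 4 } -> simplest 105/32
BBBBRRBRRB: Left { 0, 1, 2, 3, 13/4, 105/32 }, Right { 53/16, 27/8, 7/2, 4 } -> simplest 211/64
BBBBRRBRRBR: Left { 0, 1, 2, 3, 13/4, 105/32 }, Right { 211/64, 53/16, 27/8, 7/2, 4 } -> simplest 421/128
BBBBRRBRRBRB: Left { 0, 1, 2, 3, 13/4, 105/32, 421/128 }, Right { 211/64, 53/16, 27/8, 7/2, 4 } -> simplest 843/256
BBBBRRBRRBRBB: Left { 0, 1, 2, 3, 13/4, 105/32, 421/128, 843/256 }, Right { 211/64, 53/16, 27/8, 7/2, 4 } -> simplest 1687/512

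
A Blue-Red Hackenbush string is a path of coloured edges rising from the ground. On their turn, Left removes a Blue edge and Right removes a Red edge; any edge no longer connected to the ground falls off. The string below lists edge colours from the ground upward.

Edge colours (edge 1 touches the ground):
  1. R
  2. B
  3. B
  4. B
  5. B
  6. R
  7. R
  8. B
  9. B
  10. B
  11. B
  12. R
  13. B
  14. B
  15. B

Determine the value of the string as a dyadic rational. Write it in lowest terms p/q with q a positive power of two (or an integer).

-1553/16384

Recurse on prefixes of the 15-edge string R B B B B R R B B B B R B B B:
g(R) = { · | 0 } → -1
g(RB) = { -1 | 0 } → -1/2
g(RBB) = { -1 -1/2 | 0 } → -1/4
g(RBBB) = { -1 -1/2 -1/4 | 0 } → -1/8
g(RBBBB) = { -1 -1/2 -1/4 -1/8 | 0 } → -1/16
g(RBBBBR) = { -1 -1/2 -1/4 -1/8 | -1/16 0 } → -3/32
g(RBBBBRR) = { -1 -1/2 -1/4 -1/8 | -3/32 -1/16 0 } → -7/64
g(RBBBBRRB) = { -1 -1/2 -1/4 -1/8 -7/64 | -3/32 -1/16 0 } → -13/128
g(RBBBBRRBB) = { -1 -1/2 -1/4 -1/8 -7/64 -13/128 | -3/32 -1/16 0 } → -25/256
g(RBBBBRRBBB) = { -1 -1/2 -1/4 -1/8 -7/64 -13/128 -25/256 | -3/32 -1/16 0 } → -49/512
g(RBBBBRRBBBB) = { -1 -1/2 -1/4 -1/8 -7/64 -13/128 -25/256 -49/512 | -3/32 -1/16 0 } → -97/1024
g(RBBBBRRBBBBR) = { -1 -1/2 -1/4 -1/8 -7/64 -13/128 -25/256 -49/512 | -97/1024 -3/32 -1/16 0 } → -195/2048
g(RBBBBRRBBBBRB) = { -1 -1/2 -1/4 -1/8 -7/64 -13/128 -25/256 -49/512 -195/2048 | -97/1024 -3/32 -1/16 0 } → -389/4096
g(RBBBBRRBBBBRBB) = { -1 -1/2 -1/4 -1/8 -7/64 -13/128 -25/256 -49/512 -195/2048 -389/4096 | -97/1024 -3/32 -1/16 0 } → -777/8192
g(RBBBBRRBBBBRBBB) = { -1 -1/2 -1/4 -1/8 -7/64 -13/128 -25/256 -49/512 -195/2048 -389/4096 -777/8192 | -97/1024 -3/32 -1/16 0 } → -1553/16384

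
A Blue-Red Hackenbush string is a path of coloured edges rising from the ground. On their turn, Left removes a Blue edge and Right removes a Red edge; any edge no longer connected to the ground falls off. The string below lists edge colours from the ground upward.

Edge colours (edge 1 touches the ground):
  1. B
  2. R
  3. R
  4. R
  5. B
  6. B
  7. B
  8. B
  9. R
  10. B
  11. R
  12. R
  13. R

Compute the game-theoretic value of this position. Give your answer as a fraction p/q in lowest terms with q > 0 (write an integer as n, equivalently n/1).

Build g(s[:k]) for k = 1..13, string s = B R R R B B B B R B R R R.
step 1: add B to get B; options L={ 0 } R={ — } => 1
step 2: add R to get BR; options L={ 0 } R={ 1 } => 1/2
step 3: add R to get BRR; options L={ 0 } R={ 1/2, 1 } => 1/4
step 4: add R to get BRRR; options L={ 0 } R={ 1/4, 1/2, 1 } => 1/8
step 5: add B to get BRRRB; options L={ 0, 1/8 } R={ 1/4, 1/2, 1 } => 3/16
step 6: add B to get BRRRBB; options L={ 0, 1/8, 3/16 } R={ 1/4, 1/2, 1 } => 7/32
step 7: add B to get BRRRBBB; options L={ 0, 1/8, 3/16, 7/32 } R={ 1/4, 1/2, 1 } => 15/64
step 8: add B to get BRRRBBBB; options L={ 0, 1/8, 3/16, 7/32, 15/64 } R={ 1/4, 1/2, 1 } => 31/128
step 9: add R to get BRRRBBBBR; options L={ 0, 1/8, 3/16, 7/32, 15/64 } R={ 31/128, 1/4, 1/2, 1 } => 61/256
step 10: add B to get BRRRBBBBRB; options L={ 0, 1/8, 3/16, 7/32, 15/64, 61/256 } R={ 31/128, 1/4, 1/2, 1 } => 123/512
step 11: add R to get BRRRBBBBRBR; options L={ 0, 1/8, 3/16, 7/32, 15/64, 61/256 } R={ 123/512, 31/128, 1/4, 1/2, 1 } => 245/1024
step 12: add R to get BRRRBBBBRBRR; options L={ 0, 1/8, 3/16, 7/32, 15/64, 61/256 } R={ 245/1024, 123/512, 31/128, 1/4, 1/2, 1 } => 489/2048
step 13: add R to get BRRRBBBBRBRRR; options L={ 0, 1/8, 3/16, 7/32, 15/64, 61/256 } R={ 489/2048, 245/1024, 123/512, 31/128, 1/4, 1/2, 1 } => 977/4096

977/4096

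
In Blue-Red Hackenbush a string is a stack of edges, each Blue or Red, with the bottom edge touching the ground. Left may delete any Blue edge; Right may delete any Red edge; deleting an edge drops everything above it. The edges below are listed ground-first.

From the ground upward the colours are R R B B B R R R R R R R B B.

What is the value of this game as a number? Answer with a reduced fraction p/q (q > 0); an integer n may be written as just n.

edge 1 of 14 (R): { — | 0 } => -1
edge 2 of 14 (R): { — | -1 0 } => -2
edge 3 of 14 (B): { -2 | -1 0 } => -3/2
edge 4 of 14 (B): { -2 -3/2 | -1 0 } => -5/4
edge 5 of 14 (B): { -2 -3/2 -5/4 | -1 0 } => -9/8
edge 6 of 14 (R): { -2 -3/2 -5/4 | -9/8 -1 0 } => -19/16
edge 7 of 14 (R): { -2 -3/2 -5/4 | -19/16 -9/8 -1 0 } => -39/32
edge 8 of 14 (R): { -2 -3/2 -5/4 | -39/32 -19/16 -9/8 -1 0 } => -79/64
edge 9 of 14 (R): { -2 -3/2 -5/4 | -79/64 -39/32 -19/16 -9/8 -1 0 } => -159/128
edge 10 of 14 (R): { -2 -3/2 -5/4 | -159/128 -79/64 -39/32 -19/16 -9/8 -1 0 } => -319/256
edge 11 of 14 (R): { -2 -3/2 -5/4 | -319/256 -159/128 -79/64 -39/32 -19/16 -9/8 -1 0 } => -639/512
edge 12 of 14 (R): { -2 -3/2 -5/4 | -639/512 -319/256 -159/128 -79/64 -39/32 -19/16 -9/8 -1 0 } => -1279/1024
edge 13 of 14 (B): { -2 -3/2 -5/4 -1279/1024 | -639/512 -319/256 -159/128 -79/64 -39/32 -19/16 -9/8 -1 0 } => -2557/2048
edge 14 of 14 (B): { -2 -3/2 -5/4 -1279/1024 -2557/2048 | -639/512 -319/256 -159/128 -79/64 -39/32 -19/16 -9/8 -1 0 } => -5113/4096

-5113/4096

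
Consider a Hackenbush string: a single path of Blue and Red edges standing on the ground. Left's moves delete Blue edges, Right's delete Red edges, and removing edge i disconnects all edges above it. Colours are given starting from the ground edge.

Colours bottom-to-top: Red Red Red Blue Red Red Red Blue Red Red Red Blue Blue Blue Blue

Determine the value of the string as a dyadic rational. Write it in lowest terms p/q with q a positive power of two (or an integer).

-12001/4096

Build v(s[:k]) for k = 1..15, string s = Red Red Red Blue Red Red Red Blue Red Red Red Blue Blue Blue Blue.
1 of 15 · R · max L −∞ · min R 0 gives -1
2 of 15 · RR · max L −∞ · min R -1 gives -2
3 of 15 · RRR · max L −∞ · min R -2 gives -3
4 of 15 · RRRB · max L -3 · min R -2 gives -5/2
5 of 15 · RRRBR · max L -3 · min R -5/2 gives -11/4
6 of 15 · RRRBRR · max L -3 · min R -11/4 gives -23/8
7 of 15 · RRRBRRR · max L -3 · min R -23/8 gives -47/16
8 of 15 · RRRBRRRB · max L -47/16 · min R -23/8 gives -93/32
9 of 15 · RRRBRRRBR · max L -47/16 · min R -93/32 gives -187/64
10 of 15 · RRRBRRRBRR · max L -47/16 · min R -187/64 gives -375/128
11 of 15 · RRRBRRRBRRR · max L -47/16 · min R -375/128 gives -751/256
12 of 15 · RRRBRRRBRRRB · max L -751/256 · min R -375/128 gives -1501/512
13 of 15 · RRRBRRRBRRRBB · max L -1501/512 · min R -375/128 gives -3001/1024
14 of 15 · RRRBRRRBRRRBBB · max L -3001/1024 · min R -375/128 gives -6001/2048
15 of 15 · RRRBRRRBRRRBBBB · max L -6001/2048 · min R -375/128 gives -12001/4096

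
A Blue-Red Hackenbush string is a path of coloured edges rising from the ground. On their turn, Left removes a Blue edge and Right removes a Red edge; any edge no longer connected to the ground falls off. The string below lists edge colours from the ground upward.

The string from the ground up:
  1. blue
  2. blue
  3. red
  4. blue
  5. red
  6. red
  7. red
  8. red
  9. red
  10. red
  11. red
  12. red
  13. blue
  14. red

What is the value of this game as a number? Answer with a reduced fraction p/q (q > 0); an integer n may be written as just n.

1 of 14 · b · max L 0 · min R +∞ -> 1
2 of 14 · bb · max L 1 · min R +∞ -> 2
3 of 14 · bbr · max L 1 · min R 2 -> 3/2
4 of 14 · bbrb · max L 3/2 · min R 2 -> 7/4
5 of 14 · bbrbr · max L 3/2 · min R 7/4 -> 13/8
6 of 14 · bbrbrr · max L 3/2 · min R 13/8 -> 25/16
7 of 14 · bbrbrrr · max L 3/2 · min R 25/16 -> 49/32
8 of 14 · bbrbrrrr · max L 3/2 · min R 49/32 -> 97/64
9 of 14 · bbrbrrrrr · max L 3/2 · min R 97/64 -> 193/128
10 of 14 · bbrbrrrrrr · max L 3/2 · min R 193/128 -> 385/256
11 of 14 · bbrbrrrrrrr · max L 3/2 · min R 385/256 -> 769/512
12 of 14 · bbrbrrrrrrrr · max L 3/2 · min R 769/512 -> 1537/1024
13 of 14 · bbrbrrrrrrrrb · max L 1537/1024 · min R 769/512 -> 3075/2048
14 of 14 · bbrbrrrrrrrrbr · max L 1537/1024 · min R 3075/2048 -> 6149/4096

6149/4096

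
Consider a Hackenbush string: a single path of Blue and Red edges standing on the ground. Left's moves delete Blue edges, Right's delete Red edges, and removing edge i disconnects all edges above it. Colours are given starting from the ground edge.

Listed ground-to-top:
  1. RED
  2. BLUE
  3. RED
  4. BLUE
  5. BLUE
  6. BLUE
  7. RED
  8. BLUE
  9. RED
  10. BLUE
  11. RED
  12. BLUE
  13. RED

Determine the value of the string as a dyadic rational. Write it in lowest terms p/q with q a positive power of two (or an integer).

Build G(s[:k]) for k = 1..13, string s = RED BLUE RED BLUE BLUE BLUE RED BLUE RED BLUE RED BLUE RED.
G(R) = { · | 0 } so -1
G(RB) = { -1 | 0 } so -1/2
G(RBR) = { -1 | -1/2, 0 } so -3/4
G(RBRB) = { -1, -3/4 | -1/2, 0 } so -5/8
G(RBRBB) = { -1, -3/4, -5/8 | -1/2, 0 } so -9/16
G(RBRBBB) = { -1, -3/4, -5/8, -9/16 | -1/2, 0 } so -17/32
G(RBRBBBR) = { -1, -3/4, -5/8, -9/16 | -17/32, -1/2, 0 } so -35/64
G(RBRBBBRB) = { -1, -3/4, -5/8, -9/16, -35/64 | -17/32, -1/2, 0 } so -69/128
G(RBRBBBRBR) = { -1, -3/4, -5/8, -9/16, -35/64 | -69/128, -17/32, -1/2, 0 } so -139/256
G(RBRBBBRBRB) = { -1, -3/4, -5/8, -9/16, -35/64, -139/256 | -69/128, -17/32, -1/2, 0 } so -277/512
G(RBRBBBRBRBR) = { -1, -3/4, -5/8, -9/16, -35/64, -139/256 | -277/512, -69/128, -17/32, -1/2, 0 } so -555/1024
G(RBRBBBRBRBRB) = { -1, -3/4, -5/8, -9/16, -35/64, -139/256, -555/1024 | -277/512, -69/128, -17/32, -1/2, 0 } so -1109/2048
G(RBRBBBRBRBRBR) = { -1, -3/4, -5/8, -9/16, -35/64, -139/256, -555/1024 | -1109/2048, -277/512, -69/128, -17/32, -1/2, 0 } so -2219/4096

-2219/4096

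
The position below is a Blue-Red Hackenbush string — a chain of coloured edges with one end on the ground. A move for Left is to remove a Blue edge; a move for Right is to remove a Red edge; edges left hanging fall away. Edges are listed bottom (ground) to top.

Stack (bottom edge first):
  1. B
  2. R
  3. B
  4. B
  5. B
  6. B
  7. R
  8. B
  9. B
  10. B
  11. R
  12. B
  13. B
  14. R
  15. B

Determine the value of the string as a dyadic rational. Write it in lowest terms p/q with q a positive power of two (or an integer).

15835/16384

Build g(s[:k]) for k = 1..15, string s = B R B B B B R B B B R B B R B.
g_1 [B]  L=[0]  R=[none]  => 1
g_2 [BR]  L=[0]  R=[1]  => 1/2
g_3 [BRB]  L=[0; 1/2]  R=[1]  => 3/4
g_4 [BRBB]  L=[0; 1/2; 3/4]  R=[1]  => 7/8
g_5 [BRBBB]  L=[0; 1/2; 3/4; 7/8]  R=[1]  => 15/16
g_6 [BRBBBB]  L=[0; 1/2; 3/4; 7/8; 15/16]  R=[1]  => 31/32
g_7 [BRBBBBR]  L=[0; 1/2; 3/4; 7/8; 15/16]  R=[31/32; 1]  => 61/64
g_8 [BRBBBBRB]  L=[0; 1/2; 3/4; 7/8; 15/16; 61/64]  R=[31/32; 1]  => 123/128
g_9 [BRBBBBRBB]  L=[0; 1/2; 3/4; 7/8; 15/16; 61/64; 123/128]  R=[31/32; 1]  => 247/256
g_10 [BRBBBBRBBB]  L=[0; 1/2; 3/4; 7/8; 15/16; 61/64; 123/128; 247/256]  R=[31/32; 1]  => 495/512
g_11 [BRBBBBRBBBR]  L=[0; 1/2; 3/4; 7/8; 15/16; 61/64; 123/128; 247/256]  R=[495/512; 31/32; 1]  => 989/1024
g_12 [BRBBBBRBBBRB]  L=[0; 1/2; 3/4; 7/8; 15/16; 61/64; 123/128; 247/256; 989/1024]  R=[495/512; 31/32; 1]  => 1979/2048
g_13 [BRBBBBRBBBRBB]  L=[0; 1/2; 3/4; 7/8; 15/16; 61/64; 123/128; 247/256; 989/1024; 1979/2048]  R=[495/512; 31/32; 1]  => 3959/4096
g_14 [BRBBBBRBBBRBBR]  L=[0; 1/2; 3/4; 7/8; 15/16; 61/64; 123/128; 247/256; 989/1024; 1979/2048]  R=[3959/4096; 495/512; 31/32; 1]  => 7917/8192
g_15 [BRBBBBRBBBRBBRB]  L=[0; 1/2; 3/4; 7/8; 15/16; 61/64; 123/128; 247/256; 989/1024; 1979/2048; 7917/8192]  R=[3959/4096; 495/512; 31/32; 1]  => 15835/16384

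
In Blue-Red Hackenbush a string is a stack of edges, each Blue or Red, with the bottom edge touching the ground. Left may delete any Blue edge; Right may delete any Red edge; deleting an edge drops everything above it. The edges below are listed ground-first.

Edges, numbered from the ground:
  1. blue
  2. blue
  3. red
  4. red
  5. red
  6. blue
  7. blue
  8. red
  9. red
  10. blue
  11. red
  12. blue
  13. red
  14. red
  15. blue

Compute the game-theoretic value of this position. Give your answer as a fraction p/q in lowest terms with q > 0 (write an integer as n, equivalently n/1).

9811/8192

1 of 15 · b · max L 0 · min R +∞ — 1
2 of 15 · bb · max L 1 · min R +∞ — 2
3 of 15 · bbr · max L 1 · min R 2 — 3/2
4 of 15 · bbrr · max L 1 · min R 3/2 — 5/4
5 of 15 · bbrrr · max L 1 · min R 5/4 — 9/8
6 of 15 · bbrrrb · max L 9/8 · min R 5/4 — 19/16
7 of 15 · bbrrrbb · max L 19/16 · min R 5/4 — 39/32
8 of 15 · bbrrrbbr · max L 19/16 · min R 39/32 — 77/64
9 of 15 · bbrrrbbrr · max L 19/16 · min R 77/64 — 153/128
10 of 15 · bbrrrbbrrb · max L 153/128 · min R 77/64 — 307/256
11 of 15 · bbrrrbbrrbr · max L 153/128 · min R 307/256 — 613/512
12 of 15 · bbrrrbbrrbrb · max L 613/512 · min R 307/256 — 1227/1024
13 of 15 · bbrrrbbrrbrbr · max L 613/512 · min R 1227/1024 — 2453/2048
14 of 15 · bbrrrbbrrbrbrr · max L 613/512 · min R 2453/2048 — 4905/4096
15 of 15 · bbrrrbbrrbrbrrb · max L 4905/4096 · min R 2453/2048 — 9811/8192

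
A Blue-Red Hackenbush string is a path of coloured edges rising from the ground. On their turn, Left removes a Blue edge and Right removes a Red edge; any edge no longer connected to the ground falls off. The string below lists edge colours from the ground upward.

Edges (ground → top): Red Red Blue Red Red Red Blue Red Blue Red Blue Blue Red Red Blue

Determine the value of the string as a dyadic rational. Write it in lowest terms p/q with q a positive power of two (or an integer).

-15693/8192

1 of 15 · R · max L −∞ · min R 0 -> -1
2 of 15 · RR · max L −∞ · min R -1 -> -2
3 of 15 · RRB · max L -2 · min R -1 -> -3/2
4 of 15 · RRBR · max L -2 · min R -3/2 -> -7/4
5 of 15 · RRBRR · max L -2 · min R -7/4 -> -15/8
6 of 15 · RRBRRR · max L -2 · min R -15/8 -> -31/16
7 of 15 · RRBRRRB · max L -31/16 · min R -15/8 -> -61/32
8 of 15 · RRBRRRBR · max L -31/16 · min R -61/32 -> -123/64
9 of 15 · RRBRRRBRB · max L -123/64 · min R -61/32 -> -245/128
10 of 15 · RRBRRRBRBR · max L -123/64 · min R -245/128 -> -491/256
11 of 15 · RRBRRRBRBRB · max L -491/256 · min R -245/128 -> -981/512
12 of 15 · RRBRRRBRBRBB · max L -981/512 · min R -245/128 -> -1961/1024
13 of 15 · RRBRRRBRBRBBR · max L -981/512 · min R -1961/1024 -> -3923/2048
14 of 15 · RRBRRRBRBRBBRR · max L -981/512 · min R -3923/2048 -> -7847/4096
15 of 15 · RRBRRRBRBRBBRRB · max L -7847/4096 · min R -3923/2048 -> -15693/8192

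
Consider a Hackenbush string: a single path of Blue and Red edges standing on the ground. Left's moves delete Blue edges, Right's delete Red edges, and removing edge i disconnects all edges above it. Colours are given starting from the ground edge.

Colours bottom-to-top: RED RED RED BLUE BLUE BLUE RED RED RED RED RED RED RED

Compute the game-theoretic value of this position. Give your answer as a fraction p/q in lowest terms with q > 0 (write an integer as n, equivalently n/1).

-2303/1024

step 1: add RED to get R; options L={ — } R={ 0 } → -1
step 2: add RED to get RR; options L={ — } R={ -1 0 } → -2
step 3: add RED to get RRR; options L={ — } R={ -2 -1 0 } → -3
step 4: add BLUE to get RRRB; options L={ -3 } R={ -2 -1 0 } → -5/2
step 5: add BLUE to get RRRBB; options L={ -3 -5/2 } R={ -2 -1 0 } → -9/4
step 6: add BLUE to get RRRBBB; options L={ -3 -5/2 -9/4 } R={ -2 -1 0 } → -17/8
step 7: add RED to get RRRBBBR; options L={ -3 -5/2 -9/4 } R={ -17/8 -2 -1 0 } → -35/16
step 8: add RED to get RRRBBBRR; options L={ -3 -5/2 -9/4 } R={ -35/16 -17/8 -2 -1 0 } → -71/32
step 9: add RED to get RRRBBBRRR; options L={ -3 -5/2 -9/4 } R={ -71/32 -35/16 -17/8 -2 -1 0 } → -143/64
step 10: add RED to get RRRBBBRRRR; options L={ -3 -5/2 -9/4 } R={ -143/64 -71/32 -35/16 -17/8 -2 -1 0 } → -287/128
step 11: add RED to get RRRBBBRRRRR; options L={ -3 -5/2 -9/4 } R={ -287/128 -143/64 -71/32 -35/16 -17/8 -2 -1 0 } → -575/256
step 12: add RED to get RRRBBBRRRRRR; options L={ -3 -5/2 -9/4 } R={ -575/256 -287/128 -143/64 -71/32 -35/16 -17/8 -2 -1 0 } → -1151/512
step 13: add RED to get RRRBBBRRRRRRR; options L={ -3 -5/2 -9/4 } R={ -1151/512 -575/256 -287/128 -143/64 -71/32 -35/16 -17/8 -2 -1 0 } → -2303/1024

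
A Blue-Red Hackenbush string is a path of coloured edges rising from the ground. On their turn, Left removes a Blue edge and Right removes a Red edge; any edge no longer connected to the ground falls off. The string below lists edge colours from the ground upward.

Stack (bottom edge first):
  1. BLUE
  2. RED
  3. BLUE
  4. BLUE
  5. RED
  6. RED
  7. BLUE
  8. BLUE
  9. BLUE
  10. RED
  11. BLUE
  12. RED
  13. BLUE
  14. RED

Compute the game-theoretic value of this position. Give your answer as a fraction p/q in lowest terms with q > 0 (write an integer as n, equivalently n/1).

B: Left { 0 }, Right { — } → simplest 1
BR: Left { 0 }, Right { 1 } → simplest 1/2
BRB: Left { 0,1/2 }, Right { 1 } → simplest 3/4
BRBB: Left { 0,1/2,3/4 }, Right { 1 } → simplest 7/8
BRBBR: Left { 0,1/2,3/4 }, Right { 7/8,1 } → simplest 13/16
BRBBRR: Left { 0,1/2,3/4 }, Right { 13/16,7/8,1 } → simplest 25/32
BRBBRRB: Left { 0,1/2,3/4,25/32 }, Right { 13/16,7/8,1 } → simplest 51/64
BRBBRRBB: Left { 0,1/2,3/4,25/32,51/64 }, Right { 13/16,7/8,1 } → simplest 103/128
BRBBRRBBB: Left { 0,1/2,3/4,25/32,51/64,103/128 }, Right { 13/16,7/8,1 } → simplest 207/256
BRBBRRBBBR: Left { 0,1/2,3/4,25/32,51/64,103/128 }, Right { 207/256,13/16,7/8,1 } → simplest 413/512
BRBBRRBBBRB: Left { 0,1/2,3/4,25/32,51/64,103/128,413/512 }, Right { 207/256,13/16,7/8,1 } → simplest 827/1024
BRBBRRBBBRBR: Left { 0,1/2,3/4,25/32,51/64,103/128,413/512 }, Right { 827/1024,207/256,13/16,7/8,1 } → simplest 1653/2048
BRBBRRBBBRBRB: Left { 0,1/2,3/4,25/32,51/64,103/128,413/512,1653/2048 }, Right { 827/1024,207/256,13/16,7/8,1 } → simplest 3307/4096
BRBBRRBBBRBRBR: Left { 0,1/2,3/4,25/32,51/64,103/128,413/512,1653/2048 }, Right { 3307/4096,827/1024,207/256,13/16,7/8,1 } → simplest 6613/8192

6613/8192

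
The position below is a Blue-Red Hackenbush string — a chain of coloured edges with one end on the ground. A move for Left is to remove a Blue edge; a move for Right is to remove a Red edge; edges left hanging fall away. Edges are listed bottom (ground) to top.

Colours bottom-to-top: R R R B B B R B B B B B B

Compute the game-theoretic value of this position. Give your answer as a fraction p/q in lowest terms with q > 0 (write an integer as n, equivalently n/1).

R: Left { (no moves) }, Right { 0 } gives simplest -1
RR: Left { (no moves) }, Right { -1 0 } gives simplest -2
RRR: Left { (no moves) }, Right { -2 -1 0 } gives simplest -3
RRRB: Left { -3 }, Right { -2 -1 0 } gives simplest -5/2
RRRBB: Left { -3 -5/2 }, Right { -2 -1 0 } gives simplest -9/4
RRRBBB: Left { -3 -5/2 -9/4 }, Right { -2 -1 0 } gives simplest -17/8
RRRBBBR: Left { -3 -5/2 -9/4 }, Right { -17/8 -2 -1 0 } gives simplest -35/16
RRRBBBRB: Left { -3 -5/2 -9/4 -35/16 }, Right { -17/8 -2 -1 0 } gives simplest -69/32
RRRBBBRBB: Left { -3 -5/2 -9/4 -35/16 -69/32 }, Right { -17/8 -2 -1 0 } gives simplest -137/64
RRRBBBRBBB: Left { -3 -5/2 -9/4 -35/16 -69/32 -137/64 }, Right { -17/8 -2 -1 0 } gives simplest -273/128
RRRBBBRBBBB: Left { -3 -5/2 -9/4 -35/16 -69/32 -137/64 -273/128 }, Right { -17/8 -2 -1 0 } gives simplest -545/256
RRRBBBRBBBBB: Left { -3 -5/2 -9/4 -35/16 -69/32 -137/64 -273/128 -545/256 }, Right { -17/8 -2 -1 0 } gives simplest -1089/512
RRRBBBRBBBBBB: Left { -3 -5/2 -9/4 -35/16 -69/32 -137/64 -273/128 -545/256 -1089/512 }, Right { -17/8 -2 -1 0 } gives simplest -2177/1024

-2177/1024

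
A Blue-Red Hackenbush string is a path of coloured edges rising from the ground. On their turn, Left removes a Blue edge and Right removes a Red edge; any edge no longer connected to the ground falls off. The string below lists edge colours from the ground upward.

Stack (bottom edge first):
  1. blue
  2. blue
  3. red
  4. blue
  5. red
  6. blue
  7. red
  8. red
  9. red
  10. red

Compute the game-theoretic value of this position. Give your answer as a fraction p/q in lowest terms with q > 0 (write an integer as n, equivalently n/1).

417/256

Build v(s[:k]) for k = 1..10, string s = blue blue red blue red blue red red red red.
step 1: add blue to get b; options L={ 0 } R={ ∅ } → 1
step 2: add blue to get bb; options L={ 0, 1 } R={ ∅ } → 2
step 3: add red to get bbr; options L={ 0, 1 } R={ 2 } → 3/2
step 4: add blue to get bbrb; options L={ 0, 1, 3/2 } R={ 2 } → 7/4
step 5: add red to get bbrbr; options L={ 0, 1, 3/2 } R={ 7/4, 2 } → 13/8
step 6: add blue to get bbrbrb; options L={ 0, 1, 3/2, 13/8 } R={ 7/4, 2 } → 27/16
step 7: add red to get bbrbrbr; options L={ 0, 1, 3/2, 13/8 } R={ 27/16, 7/4, 2 } → 53/32
step 8: add red to get bbrbrbrr; options L={ 0, 1, 3/2, 13/8 } R={ 53/32, 27/16, 7/4, 2 } → 105/64
step 9: add red to get bbrbrbrrr; options L={ 0, 1, 3/2, 13/8 } R={ 105/64, 53/32, 27/16, 7/4, 2 } → 209/128
step 10: add red to get bbrbrbrrrr; options L={ 0, 1, 3/2, 13/8 } R={ 209/128, 105/64, 53/32, 27/16, 7/4, 2 } → 417/256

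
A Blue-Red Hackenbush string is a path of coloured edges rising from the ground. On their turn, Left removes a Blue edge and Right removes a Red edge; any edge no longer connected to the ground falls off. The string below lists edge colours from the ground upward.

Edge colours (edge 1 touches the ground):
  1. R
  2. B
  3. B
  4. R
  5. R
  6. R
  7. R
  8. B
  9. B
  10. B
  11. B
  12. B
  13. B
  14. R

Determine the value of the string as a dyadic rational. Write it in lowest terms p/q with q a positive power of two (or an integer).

Recurse on prefixes of the 14-edge string R B B R R R R B B B B B B R:
value_1 [R]  L=[∅]  R=[0]  ⇒ -1
value_2 [RB]  L=[-1]  R=[0]  ⇒ -1/2
value_3 [RBB]  L=[-1; -1/2]  R=[0]  ⇒ -1/4
value_4 [RBBR]  L=[-1; -1/2]  R=[-1/4; 0]  ⇒ -3/8
value_5 [RBBRR]  L=[-1; -1/2]  R=[-3/8; -1/4; 0]  ⇒ -7/16
value_6 [RBBRRR]  L=[-1; -1/2]  R=[-7/16; -3/8; -1/4; 0]  ⇒ -15/32
value_7 [RBBRRRR]  L=[-1; -1/2]  R=[-15/32; -7/16; -3/8; -1/4; 0]  ⇒ -31/64
value_8 [RBBRRRRB]  L=[-1; -1/2; -31/64]  R=[-15/32; -7/16; -3/8; -1/4; 0]  ⇒ -61/128
value_9 [RBBRRRRBB]  L=[-1; -1/2; -31/64; -61/128]  R=[-15/32; -7/16; -3/8; -1/4; 0]  ⇒ -121/256
value_10 [RBBRRRRBBB]  L=[-1; -1/2; -31/64; -61/128; -121/256]  R=[-15/32; -7/16; -3/8; -1/4; 0]  ⇒ -241/512
value_11 [RBBRRRRBBBB]  L=[-1; -1/2; -31/64; -61/128; -121/256; -241/512]  R=[-15/32; -7/16; -3/8; -1/4; 0]  ⇒ -481/1024
value_12 [RBBRRRRBBBBB]  L=[-1; -1/2; -31/64; -61/128; -121/256; -241/512; -481/1024]  R=[-15/32; -7/16; -3/8; -1/4; 0]  ⇒ -961/2048
value_13 [RBBRRRRBBBBBB]  L=[-1; -1/2; -31/64; -61/128; -121/256; -241/512; -481/1024; -961/2048]  R=[-15/32; -7/16; -3/8; -1/4; 0]  ⇒ -1921/4096
value_14 [RBBRRRRBBBBBBR]  L=[-1; -1/2; -31/64; -61/128; -121/256; -241/512; -481/1024; -961/2048]  R=[-1921/4096; -15/32; -7/16; -3/8; -1/4; 0]  ⇒ -3843/8192

-3843/8192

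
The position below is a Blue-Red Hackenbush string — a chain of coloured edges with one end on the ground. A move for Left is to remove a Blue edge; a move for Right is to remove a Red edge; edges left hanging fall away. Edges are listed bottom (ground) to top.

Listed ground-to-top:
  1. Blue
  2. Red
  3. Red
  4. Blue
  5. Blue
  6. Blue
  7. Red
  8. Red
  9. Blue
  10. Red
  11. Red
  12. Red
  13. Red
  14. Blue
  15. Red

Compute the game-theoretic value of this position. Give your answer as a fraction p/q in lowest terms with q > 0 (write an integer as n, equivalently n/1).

value(B) = { 0 | (no moves) } — 1
value(BR) = { 0 | 1 } — 1/2
value(BRR) = { 0 | 1/2; 1 } — 1/4
value(BRRB) = { 0; 1/4 | 1/2; 1 } — 3/8
value(BRRBB) = { 0; 1/4; 3/8 | 1/2; 1 } — 7/16
value(BRRBBB) = { 0; 1/4; 3/8; 7/16 | 1/2; 1 } — 15/32
value(BRRBBBR) = { 0; 1/4; 3/8; 7/16 | 15/32; 1/2; 1 } — 29/64
value(BRRBBBRR) = { 0; 1/4; 3/8; 7/16 | 29/64; 15/32; 1/2; 1 } — 57/128
value(BRRBBBRRB) = { 0; 1/4; 3/8; 7/16; 57/128 | 29/64; 15/32; 1/2; 1 } — 115/256
value(BRRBBBRRBR) = { 0; 1/4; 3/8; 7/16; 57/128 | 115/256; 29/64; 15/32; 1/2; 1 } — 229/512
value(BRRBBBRRBRR) = { 0; 1/4; 3/8; 7/16; 57/128 | 229/512; 115/256; 29/64; 15/32; 1/2; 1 } — 457/1024
value(BRRBBBRRBRRR) = { 0; 1/4; 3/8; 7/16; 57/128 | 457/1024; 229/512; 115/256; 29/64; 15/32; 1/2; 1 } — 913/2048
value(BRRBBBRRBRRRR) = { 0; 1/4; 3/8; 7/16; 57/128 | 913/2048; 457/1024; 229/512; 115/256; 29/64; 15/32; 1/2; 1 } — 1825/4096
value(BRRBBBRRBRRRRB) = { 0; 1/4; 3/8; 7/16; 57/128; 1825/4096 | 913/2048; 457/1024; 229/512; 115/256; 29/64; 15/32; 1/2; 1 } — 3651/8192
value(BRRBBBRRBRRRRBR) = { 0; 1/4; 3/8; 7/16; 57/128; 1825/4096 | 3651/8192; 913/2048; 457/1024; 229/512; 115/256; 29/64; 15/32; 1/2; 1 } — 7301/16384

7301/16384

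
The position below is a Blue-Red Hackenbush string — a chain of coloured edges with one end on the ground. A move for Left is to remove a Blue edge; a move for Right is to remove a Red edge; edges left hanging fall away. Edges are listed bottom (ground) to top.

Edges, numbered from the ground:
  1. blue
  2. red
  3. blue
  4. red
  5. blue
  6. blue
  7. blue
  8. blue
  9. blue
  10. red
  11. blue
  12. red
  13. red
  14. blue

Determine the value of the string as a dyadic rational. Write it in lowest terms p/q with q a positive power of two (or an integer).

6099/8192

1 of 14 · b · max L 0 · min R +∞ -> 1
2 of 14 · br · max L 0 · min R 1 -> 1/2
3 of 14 · brb · max L 1/2 · min R 1 -> 3/4
4 of 14 · brbr · max L 1/2 · min R 3/4 -> 5/8
5 of 14 · brbrb · max L 5/8 · min R 3/4 -> 11/16
6 of 14 · brbrbb · max L 11/16 · min R 3/4 -> 23/32
7 of 14 · brbrbbb · max L 23/32 · min R 3/4 -> 47/64
8 of 14 · brbrbbbb · max L 47/64 · min R 3/4 -> 95/128
9 of 14 · brbrbbbbb · max L 95/128 · min R 3/4 -> 191/256
10 of 14 · brbrbbbbbr · max L 95/128 · min R 191/256 -> 381/512
11 of 14 · brbrbbbbbrb · max L 381/512 · min R 191/256 -> 763/1024
12 of 14 · brbrbbbbbrbr · max L 381/512 · min R 763/1024 -> 1525/2048
13 of 14 · brbrbbbbbrbrr · max L 381/512 · min R 1525/2048 -> 3049/4096
14 of 14 · brbrbbbbbrbrrb · max L 3049/4096 · min R 1525/2048 -> 6099/8192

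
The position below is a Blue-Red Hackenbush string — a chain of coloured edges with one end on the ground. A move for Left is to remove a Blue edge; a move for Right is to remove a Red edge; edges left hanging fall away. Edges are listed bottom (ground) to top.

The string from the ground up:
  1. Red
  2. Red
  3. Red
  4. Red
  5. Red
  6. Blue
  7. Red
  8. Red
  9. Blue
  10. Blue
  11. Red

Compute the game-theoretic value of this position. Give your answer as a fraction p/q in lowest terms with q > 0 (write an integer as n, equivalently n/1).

Build v(s[:k]) for k = 1..11, string s = Red Red Red Red Red Blue Red Red Blue Blue Red.
step 1: add Red to get R; options L={  } R={ 0 } ⇒ -1
step 2: add Red to get RR; options L={  } R={ -1, 0 } ⇒ -2
step 3: add Red to get RRR; options L={  } R={ -2, -1, 0 } ⇒ -3
step 4: add Red to get RRRR; options L={  } R={ -3, -2, -1, 0 } ⇒ -4
step 5: add Red to get RRRRR; options L={  } R={ -4, -3, -2, -1, 0 } ⇒ -5
step 6: add Blue to get RRRRRB; options L={ -5 } R={ -4, -3, -2, -1, 0 } ⇒ -9/2
step 7: add Red to get RRRRRBR; options L={ -5 } R={ -9/2, -4, -3, -2, -1, 0 } ⇒ -19/4
step 8: add Red to get RRRRRBRR; options L={ -5 } R={ -19/4, -9/2, -4, -3, -2, -1, 0 } ⇒ -39/8
step 9: add Blue to get RRRRRBRRB; options L={ -5, -39/8 } R={ -19/4, -9/2, -4, -3, -2, -1, 0 } ⇒ -77/16
step 10: add Blue to get RRRRRBRRBB; options L={ -5, -39/8, -77/16 } R={ -19/4, -9/2, -4, -3, -2, -1, 0 } ⇒ -153/32
step 11: add Red to get RRRRRBRRBBR; options L={ -5, -39/8, -77/16 } R={ -153/32, -19/4, -9/2, -4, -3, -2, -1, 0 } ⇒ -307/64

-307/64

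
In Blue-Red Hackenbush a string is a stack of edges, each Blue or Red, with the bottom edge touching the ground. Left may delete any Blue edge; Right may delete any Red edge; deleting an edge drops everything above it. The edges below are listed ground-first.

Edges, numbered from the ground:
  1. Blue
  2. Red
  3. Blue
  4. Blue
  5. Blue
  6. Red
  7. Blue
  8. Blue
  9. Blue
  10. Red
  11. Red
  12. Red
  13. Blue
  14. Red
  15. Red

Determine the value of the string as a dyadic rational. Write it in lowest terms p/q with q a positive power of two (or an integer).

Build value(s[:k]) for k = 1..15, string s = Blue Red Blue Blue Blue Red Blue Blue Blue Red Red Red Blue Red Red.
B: Left { 0 }, Right { · } => simplest 1
BR: Left { 0 }, Right { 1 } => simplest 1/2
BRB: Left { 0, 1/2 }, Right { 1 } => simplest 3/4
BRBB: Left { 0, 1/2, 3/4 }, Right { 1 } => simplest 7/8
BRBBB: Left { 0, 1/2, 3/4, 7/8 }, Right { 1 } => simplest 15/16
BRBBBR: Left { 0, 1/2, 3/4, 7/8 }, Right { 15/16, 1 } => simplest 29/32
BRBBBRB: Left { 0, 1/2, 3/4, 7/8, 29/32 }, Right { 15/16, 1 } => simplest 59/64
BRBBBRBB: Left { 0, 1/2, 3/4, 7/8, 29/32, 59/64 }, Right { 15/16, 1 } => simplest 119/128
BRBBBRBBB: Left { 0, 1/2, 3/4, 7/8, 29/32, 59/64, 119/128 }, Right { 15/16, 1 } => simplest 239/256
BRBBBRBBBR: Left { 0, 1/2, 3/4, 7/8, 29/32, 59/64, 119/128 }, Right { 239/256, 15/16, 1 } => simplest 477/512
BRBBBRBBBRR: Left { 0, 1/2, 3/4, 7/8, 29/32, 59/64, 119/128 }, Right { 477/512, 239/256, 15/16, 1 } => simplest 953/1024
BRBBBRBBBRRR: Left { 0, 1/2, 3/4, 7/8, 29/32, 59/64, 119/128 }, Right { 953/1024, 477/512, 239/256, 15/16, 1 } => simplest 1905/2048
BRBBBRBBBRRRB: Left { 0, 1/2, 3/4, 7/8, 29/32, 59/64, 119/128, 1905/2048 }, Right { 953/1024, 477/512, 239/256, 15/16, 1 } => simplest 3811/4096
BRBBBRBBBRRRBR: Left { 0, 1/2, 3/4, 7/8, 29/32, 59/64, 119/128, 1905/2048 }, Right { 3811/4096, 953/1024, 477/512, 239/256, 15/16, 1 } => simplest 7621/8192
BRBBBRBBBRRRBRR: Left { 0, 1/2, 3/4, 7/8, 29/32, 59/64, 119/128, 1905/2048 }, Right { 7621/8192, 3811/4096, 953/1024, 477/512, 239/256, 15/16, 1 } => simplest 15241/16384

15241/16384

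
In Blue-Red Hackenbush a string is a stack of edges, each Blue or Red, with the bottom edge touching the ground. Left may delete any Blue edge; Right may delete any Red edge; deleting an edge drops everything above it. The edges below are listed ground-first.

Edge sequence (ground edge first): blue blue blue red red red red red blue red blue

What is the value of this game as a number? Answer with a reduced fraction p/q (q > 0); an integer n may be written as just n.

G_1 [b]  L=[0]  R=[∅]  => 1
G_2 [bb]  L=[0; 1]  R=[∅]  => 2
G_3 [bbb]  L=[0; 1; 2]  R=[∅]  => 3
G_4 [bbbr]  L=[0; 1; 2]  R=[3]  => 5/2
G_5 [bbbrr]  L=[0; 1; 2]  R=[5/2; 3]  => 9/4
G_6 [bbbrrr]  L=[0; 1; 2]  R=[9/4; 5/2; 3]  => 17/8
G_7 [bbbrrrr]  L=[0; 1; 2]  R=[17/8; 9/4; 5/2; 3]  => 33/16
G_8 [bbbrrrrr]  L=[0; 1; 2]  R=[33/16; 17/8; 9/4; 5/2; 3]  => 65/32
G_9 [bbbrrrrrb]  L=[0; 1; 2; 65/32]  R=[33/16; 17/8; 9/4; 5/2; 3]  => 131/64
G_10 [bbbrrrrrbr]  L=[0; 1; 2; 65/32]  R=[131/64; 33/16; 17/8; 9/4; 5/2; 3]  => 261/128
G_11 [bbbrrrrrbrb]  L=[0; 1; 2; 65/32; 261/128]  R=[131/64; 33/16; 17/8; 9/4; 5/2; 3]  => 523/256

523/256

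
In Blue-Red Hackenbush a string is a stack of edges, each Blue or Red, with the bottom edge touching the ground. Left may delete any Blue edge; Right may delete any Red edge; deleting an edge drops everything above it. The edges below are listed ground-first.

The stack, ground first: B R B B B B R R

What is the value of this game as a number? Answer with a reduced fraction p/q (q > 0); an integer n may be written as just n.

Recurse on prefixes of the 8-edge string B R B B B B R R:
g(B) = { 0 | · } so 1
g(BR) = { 0 | 1 } so 1/2
g(BRB) = { 0; 1/2 | 1 } so 3/4
g(BRBB) = { 0; 1/2; 3/4 | 1 } so 7/8
g(BRBBB) = { 0; 1/2; 3/4; 7/8 | 1 } so 15/16
g(BRBBBB) = { 0; 1/2; 3/4; 7/8; 15/16 | 1 } so 31/32
g(BRBBBBR) = { 0; 1/2; 3/4; 7/8; 15/16 | 31/32; 1 } so 61/64
g(BRBBBBRR) = { 0; 1/2; 3/4; 7/8; 15/16 | 61/64; 31/32; 1 } so 121/128

121/128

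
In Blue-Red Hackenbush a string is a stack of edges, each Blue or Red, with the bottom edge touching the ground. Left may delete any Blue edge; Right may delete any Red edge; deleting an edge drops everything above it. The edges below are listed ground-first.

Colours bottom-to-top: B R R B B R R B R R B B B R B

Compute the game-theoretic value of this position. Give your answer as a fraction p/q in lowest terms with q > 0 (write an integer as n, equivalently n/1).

Build val(s[:k]) for k = 1..15, string s = B R R B B R R B R R B B B R B.
val(B) = { 0 | · } — 1
val(BR) = { 0 | 1 } — 1/2
val(BRR) = { 0 | 1/2 1 } — 1/4
val(BRRB) = { 0 1/4 | 1/2 1 } — 3/8
val(BRRBB) = { 0 1/4 3/8 | 1/2 1 } — 7/16
val(BRRBBR) = { 0 1/4 3/8 | 7/16 1/2 1 } — 13/32
val(BRRBBRR) = { 0 1/4 3/8 | 13/32 7/16 1/2 1 } — 25/64
val(BRRBBRRB) = { 0 1/4 3/8 25/64 | 13/32 7/16 1/2 1 } — 51/128
val(BRRBBRRBR) = { 0 1/4 3/8 25/64 | 51/128 13/32 7/16 1/2 1 } — 101/256
val(BRRBBRRBRR) = { 0 1/4 3/8 25/64 | 101/256 51/128 13/32 7/16 1/2 1 } — 201/512
val(BRRBBRRBRRB) = { 0 1/4 3/8 25/64 201/512 | 101/256 51/128 13/32 7/16 1/2 1 } — 403/1024
val(BRRBBRRBRRBB) = { 0 1/4 3/8 25/64 201/512 403/1024 | 101/256 51/128 13/32 7/16 1/2 1 } — 807/2048
val(BRRBBRRBRRBBB) = { 0 1/4 3/8 25/64 201/512 403/1024 807/2048 | 101/256 51/128 13/32 7/16 1/2 1 } — 1615/4096
val(BRRBBRRBRRBBBR) = { 0 1/4 3/8 25/64 201/512 403/1024 807/2048 | 1615/4096 101/256 51/128 13/32 7/16 1/2 1 } — 3229/8192
val(BRRBBRRBRRBBBRB) = { 0 1/4 3/8 25/64 201/512 403/1024 807/2048 3229/8192 | 1615/4096 101/256 51/128 13/32 7/16 1/2 1 } — 6459/16384

6459/16384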